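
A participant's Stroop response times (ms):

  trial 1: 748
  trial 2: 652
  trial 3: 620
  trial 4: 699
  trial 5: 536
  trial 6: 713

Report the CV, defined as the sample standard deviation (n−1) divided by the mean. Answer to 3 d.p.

0.115

n = 6, Σ = 3968, M = 661.3333
Σ(x−M)² = 29103.333; s = √(29103.333/5) = 76.2933
CV = 76.2933 / 661.3333 = 0.11536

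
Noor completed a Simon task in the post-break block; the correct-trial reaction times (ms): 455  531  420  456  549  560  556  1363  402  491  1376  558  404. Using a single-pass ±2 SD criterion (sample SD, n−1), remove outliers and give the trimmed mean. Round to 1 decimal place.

n = 13, ΣRT = 8121, M = 624.692
Σ(x−M)² = 1352742.77; s = √(1352742.77/12) = 335.751
Cutoffs: 624.692 ± 2·335.751 → [-46.8, 1296.2]
Outside: 1363, 1376 → excluded.
Retained (n=11): Σ = 5382, mean = 5382/11 = 489.273

489.3 ms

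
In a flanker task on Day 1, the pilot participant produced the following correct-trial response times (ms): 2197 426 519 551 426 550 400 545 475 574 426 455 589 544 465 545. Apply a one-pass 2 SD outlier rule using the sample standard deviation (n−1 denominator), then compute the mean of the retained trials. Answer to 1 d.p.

499.3 ms

n = 16, ΣRT = 9687, M = 605.438
Σ(x−M)² = 2757083.94; s = √(2757083.94/15) = 428.726
Cutoffs: 605.438 ± 2·428.726 → [-252.0, 1462.9]
Outside: 2197 → excluded.
Retained (n=15): Σ = 7490, mean = 7490/15 = 499.333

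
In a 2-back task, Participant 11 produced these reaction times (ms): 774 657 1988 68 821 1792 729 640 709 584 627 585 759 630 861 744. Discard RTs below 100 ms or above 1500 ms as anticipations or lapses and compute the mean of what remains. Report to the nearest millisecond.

Excluded: 68, 1792, 1988
Retained (n=13): Σ = 9120
Mean = 9120/13 = 701.5385

702 ms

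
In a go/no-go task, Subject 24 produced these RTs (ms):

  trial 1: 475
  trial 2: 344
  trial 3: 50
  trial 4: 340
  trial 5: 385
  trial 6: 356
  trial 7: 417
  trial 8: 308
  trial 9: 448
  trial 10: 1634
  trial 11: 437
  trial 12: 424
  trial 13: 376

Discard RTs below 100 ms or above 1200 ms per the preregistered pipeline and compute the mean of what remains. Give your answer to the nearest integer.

392 ms

Excluded: 50, 1634
Retained (n=11): Σ = 4310
Mean = 4310/11 = 391.8182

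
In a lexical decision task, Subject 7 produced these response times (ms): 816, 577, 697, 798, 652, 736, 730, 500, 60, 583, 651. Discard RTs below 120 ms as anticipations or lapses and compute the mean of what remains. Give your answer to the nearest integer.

Excluded: 60
Retained (n=10): Σ = 6740
Mean = 6740/10 = 674.0000

674 ms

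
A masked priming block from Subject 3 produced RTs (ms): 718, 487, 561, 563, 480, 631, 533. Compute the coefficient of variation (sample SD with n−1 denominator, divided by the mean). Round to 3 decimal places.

n = 7, Σ = 3973, M = 567.5714
Σ(x−M)² = 42071.714; s = √(42071.714/6) = 83.7374
CV = 83.7374 / 567.5714 = 0.14754

0.148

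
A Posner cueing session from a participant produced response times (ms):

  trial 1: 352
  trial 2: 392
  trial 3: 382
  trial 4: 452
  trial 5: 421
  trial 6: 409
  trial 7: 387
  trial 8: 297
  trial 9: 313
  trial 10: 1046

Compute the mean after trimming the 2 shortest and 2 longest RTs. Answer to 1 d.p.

Sorted: 297, 313, 352, 382, 387, 392, 409, 421, 452, 1046
Drop lowest 2 (297, 313) and highest 2 (452, 1046)
Remaining (n=6): Σ = 2343, mean = 2343/6 = 390.500

390.5 ms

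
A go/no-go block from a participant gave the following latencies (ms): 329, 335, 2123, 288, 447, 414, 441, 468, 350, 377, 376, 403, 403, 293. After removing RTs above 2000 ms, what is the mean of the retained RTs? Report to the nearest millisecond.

379 ms

Excluded: 2123
Retained (n=13): Σ = 4924
Mean = 4924/13 = 378.7692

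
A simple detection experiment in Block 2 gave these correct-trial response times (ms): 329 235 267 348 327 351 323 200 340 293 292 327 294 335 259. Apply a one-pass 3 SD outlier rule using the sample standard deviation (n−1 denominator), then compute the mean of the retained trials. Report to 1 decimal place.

301.3 ms

n = 15, ΣRT = 4520, M = 301.333
Σ(x−M)² = 27675.33; s = √(27675.33/14) = 44.461
Cutoffs: 301.333 ± 3·44.461 → [167.9, 434.7]
No RTs fall outside the cutoffs; all 15 retained. Mean = 4520/15 = 301.333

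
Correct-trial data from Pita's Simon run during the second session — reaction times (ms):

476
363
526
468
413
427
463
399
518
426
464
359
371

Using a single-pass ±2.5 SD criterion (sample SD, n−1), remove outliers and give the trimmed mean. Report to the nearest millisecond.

n = 13, ΣRT = 5673, M = 436.385
Σ(x−M)² = 36521.08; s = √(36521.08/12) = 55.167
Cutoffs: 436.385 ± 2.5·55.167 → [298.5, 574.3]
No RTs fall outside the cutoffs; all 13 retained. Mean = 5673/13 = 436.385

436 ms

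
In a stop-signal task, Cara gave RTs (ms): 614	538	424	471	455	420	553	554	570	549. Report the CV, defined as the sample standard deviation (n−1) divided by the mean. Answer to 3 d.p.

n = 10, Σ = 5148, M = 514.8000
Σ(x−M)² = 40317.600; s = √(40317.600/9) = 66.9308
CV = 66.9308 / 514.8000 = 0.13001

0.130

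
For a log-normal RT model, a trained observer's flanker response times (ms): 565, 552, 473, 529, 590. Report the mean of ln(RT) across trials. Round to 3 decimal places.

6.292

ln(RT): 6.3368, 6.3135, 6.1591, 6.2710, 6.3801
Σ ln(RT) = 31.4606
Mean = 31.4606/5 = 6.29212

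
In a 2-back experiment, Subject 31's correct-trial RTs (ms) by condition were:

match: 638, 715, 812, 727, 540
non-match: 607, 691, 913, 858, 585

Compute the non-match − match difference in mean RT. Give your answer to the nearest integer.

M(match) = 3432/5 = 686.400
M(non-match) = 3654/5 = 730.800
Difference = 730.800 − 686.400 = 44.400 ms

44 ms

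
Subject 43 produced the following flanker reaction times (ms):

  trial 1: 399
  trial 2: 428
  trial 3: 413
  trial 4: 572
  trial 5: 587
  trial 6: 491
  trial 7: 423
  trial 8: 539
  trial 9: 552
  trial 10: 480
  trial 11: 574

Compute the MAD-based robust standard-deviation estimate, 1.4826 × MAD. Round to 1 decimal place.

Sorted: 399, 413, 423, 428, 480, 491, 539, 552, 572, 574, 587 → median = 491
|x − 491| sorted: 0, 11, 48, 61, 63, 68, 78, 81, 83, 92, 96 → MAD = 68
Robust SD ≈ 1.4826 × 68 = 100.817

100.8 ms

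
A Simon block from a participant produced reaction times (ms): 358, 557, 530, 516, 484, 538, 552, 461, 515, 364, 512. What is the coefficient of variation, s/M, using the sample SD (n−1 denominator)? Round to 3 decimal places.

n = 11, Σ = 5387, M = 489.7273
Σ(x−M)² = 48198.182; s = √(48198.182/10) = 69.4249
CV = 69.4249 / 489.7273 = 0.14176

0.142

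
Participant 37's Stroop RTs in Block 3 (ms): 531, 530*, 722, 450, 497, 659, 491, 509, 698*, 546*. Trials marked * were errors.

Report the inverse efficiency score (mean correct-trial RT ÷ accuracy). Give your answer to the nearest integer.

Correct trials (n=7): 531, 722, 450, 497, 659, 491, 509
Mean correct RT = 3859/7 = 551.2857 ms
Proportion correct = 7/10
IES = 551.2857 / (7/10) = 787.551 ms

788 ms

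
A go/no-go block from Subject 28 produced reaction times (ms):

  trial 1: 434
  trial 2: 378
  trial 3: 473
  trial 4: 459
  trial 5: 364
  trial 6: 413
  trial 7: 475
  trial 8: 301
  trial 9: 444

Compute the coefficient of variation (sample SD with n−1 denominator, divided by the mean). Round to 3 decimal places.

n = 9, Σ = 3741, M = 415.6667
Σ(x−M)² = 27068.000; s = √(27068.000/8) = 58.1679
CV = 58.1679 / 415.6667 = 0.13994

0.140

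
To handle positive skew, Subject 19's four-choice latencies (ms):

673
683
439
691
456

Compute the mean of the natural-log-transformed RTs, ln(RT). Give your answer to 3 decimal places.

6.357

ln(RT): 6.5117, 6.5265, 6.0845, 6.5381, 6.1225
Σ ln(RT) = 31.7834
Mean = 31.7834/5 = 6.35667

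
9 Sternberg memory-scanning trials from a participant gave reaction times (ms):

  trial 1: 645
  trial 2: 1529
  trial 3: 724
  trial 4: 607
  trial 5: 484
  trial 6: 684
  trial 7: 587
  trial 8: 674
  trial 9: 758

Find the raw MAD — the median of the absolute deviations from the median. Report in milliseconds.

Sorted: 484, 587, 607, 645, 674, 684, 724, 758, 1529 → median = 674
|x − 674|: 29, 855, 50, 67, 190, 10, 87, 0, 84
Sorted deviations: 0, 10, 29, 50, 67, 84, 87, 190, 855 → MAD = 67

67 ms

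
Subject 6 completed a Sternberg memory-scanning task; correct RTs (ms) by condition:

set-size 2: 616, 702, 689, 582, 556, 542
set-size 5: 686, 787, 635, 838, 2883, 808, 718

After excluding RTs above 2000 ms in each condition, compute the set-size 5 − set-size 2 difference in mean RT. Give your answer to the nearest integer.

set-size 5: exclude 2883
M(set-size 2) = 3687/6 = 614.500
M(set-size 5) = 4472/6 = 745.333
Difference = 745.333 − 614.500 = 130.833 ms

131 ms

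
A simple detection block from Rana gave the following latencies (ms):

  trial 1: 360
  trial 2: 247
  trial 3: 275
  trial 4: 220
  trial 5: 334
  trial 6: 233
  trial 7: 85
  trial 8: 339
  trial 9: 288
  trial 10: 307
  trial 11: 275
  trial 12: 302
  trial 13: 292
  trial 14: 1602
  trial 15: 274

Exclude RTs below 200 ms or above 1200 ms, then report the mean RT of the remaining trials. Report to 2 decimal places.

Excluded: 85, 1602
Retained (n=13): Σ = 3746
Mean = 3746/13 = 288.1538

288.15 ms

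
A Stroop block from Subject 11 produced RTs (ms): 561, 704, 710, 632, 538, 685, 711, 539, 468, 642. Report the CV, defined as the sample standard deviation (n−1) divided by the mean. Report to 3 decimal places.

0.141

n = 10, Σ = 6190, M = 619.0000
Σ(x−M)² = 68150.000; s = √(68150.000/9) = 87.0185
CV = 87.0185 / 619.0000 = 0.14058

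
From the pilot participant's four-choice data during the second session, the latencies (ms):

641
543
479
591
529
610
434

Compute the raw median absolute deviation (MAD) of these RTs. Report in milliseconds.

64 ms

Sorted: 434, 479, 529, 543, 591, 610, 641 → median = 543
|x − 543|: 98, 0, 64, 48, 14, 67, 109
Sorted deviations: 0, 14, 48, 64, 67, 98, 109 → MAD = 64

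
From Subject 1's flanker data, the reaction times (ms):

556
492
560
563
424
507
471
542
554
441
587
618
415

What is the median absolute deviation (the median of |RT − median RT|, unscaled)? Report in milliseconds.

Sorted: 415, 424, 441, 471, 492, 507, 542, 554, 556, 560, 563, 587, 618 → median = 542
|x − 542|: 14, 50, 18, 21, 118, 35, 71, 0, 12, 101, 45, 76, 127
Sorted deviations: 0, 12, 14, 18, 21, 35, 45, 50, 71, 76, 101, 118, 127 → MAD = 45

45 ms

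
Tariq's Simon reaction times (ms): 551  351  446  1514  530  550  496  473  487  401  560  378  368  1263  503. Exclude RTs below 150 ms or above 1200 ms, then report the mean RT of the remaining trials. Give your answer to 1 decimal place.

Excluded: 1263, 1514
Retained (n=13): Σ = 6094
Mean = 6094/13 = 468.7692

468.8 ms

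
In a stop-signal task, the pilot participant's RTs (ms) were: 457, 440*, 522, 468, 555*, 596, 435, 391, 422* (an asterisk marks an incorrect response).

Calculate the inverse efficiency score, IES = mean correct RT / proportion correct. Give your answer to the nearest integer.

Correct trials (n=6): 457, 522, 468, 596, 435, 391
Mean correct RT = 2869/6 = 478.1667 ms
Proportion correct = 6/9
IES = 478.1667 / (6/9) = 717.250 ms

717 ms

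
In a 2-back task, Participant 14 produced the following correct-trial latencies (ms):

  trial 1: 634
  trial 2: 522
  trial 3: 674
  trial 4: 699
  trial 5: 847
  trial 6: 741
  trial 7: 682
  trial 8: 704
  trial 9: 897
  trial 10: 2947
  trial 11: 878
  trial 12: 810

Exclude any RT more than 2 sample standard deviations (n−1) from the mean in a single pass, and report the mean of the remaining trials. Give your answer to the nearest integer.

735 ms

n = 12, ΣRT = 11035, M = 919.583
Σ(x−M)² = 4613346.92; s = √(4613346.92/11) = 647.607
Cutoffs: 919.583 ± 2·647.607 → [-375.6, 2214.8]
Outside: 2947 → excluded.
Retained (n=11): Σ = 8088, mean = 8088/11 = 735.273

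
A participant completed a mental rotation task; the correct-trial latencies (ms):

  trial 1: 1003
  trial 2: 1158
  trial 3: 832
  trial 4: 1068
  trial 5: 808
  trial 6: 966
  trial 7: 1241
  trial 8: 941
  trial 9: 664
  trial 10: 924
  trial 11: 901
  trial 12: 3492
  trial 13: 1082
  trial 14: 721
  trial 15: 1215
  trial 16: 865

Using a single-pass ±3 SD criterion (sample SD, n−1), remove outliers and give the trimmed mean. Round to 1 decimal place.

n = 16, ΣRT = 17881, M = 1117.562
Σ(x−M)² = 6423819.94; s = √(6423819.94/15) = 654.412
Cutoffs: 1117.562 ± 3·654.412 → [-845.7, 3080.8]
Outside: 3492 → excluded.
Retained (n=15): Σ = 14389, mean = 14389/15 = 959.267

959.3 ms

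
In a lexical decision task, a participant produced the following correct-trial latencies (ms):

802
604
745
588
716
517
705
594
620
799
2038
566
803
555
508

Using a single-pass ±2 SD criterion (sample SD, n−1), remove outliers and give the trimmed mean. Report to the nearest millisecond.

652 ms

n = 15, ΣRT = 11160, M = 744.000
Σ(x−M)² = 1943054.00; s = √(1943054.00/14) = 372.545
Cutoffs: 744.000 ± 2·372.545 → [-1.1, 1489.1]
Outside: 2038 → excluded.
Retained (n=14): Σ = 9122, mean = 9122/14 = 651.571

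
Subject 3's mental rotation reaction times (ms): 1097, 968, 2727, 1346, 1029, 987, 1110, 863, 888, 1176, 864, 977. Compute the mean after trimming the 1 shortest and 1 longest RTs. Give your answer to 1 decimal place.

Sorted: 863, 864, 888, 968, 977, 987, 1029, 1097, 1110, 1176, 1346, 2727
Drop lowest 1 (863) and highest 1 (2727)
Remaining (n=10): Σ = 10442, mean = 10442/10 = 1044.200

1044.2 ms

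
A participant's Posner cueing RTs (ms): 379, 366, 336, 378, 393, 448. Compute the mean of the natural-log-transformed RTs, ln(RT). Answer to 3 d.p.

ln(RT): 5.9375, 5.9026, 5.8171, 5.9349, 5.9738, 6.1048
Σ ln(RT) = 35.6708
Mean = 35.6708/6 = 5.94513

5.945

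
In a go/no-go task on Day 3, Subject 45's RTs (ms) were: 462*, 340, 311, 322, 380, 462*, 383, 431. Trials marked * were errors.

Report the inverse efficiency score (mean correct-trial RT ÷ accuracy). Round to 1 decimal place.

481.6 ms

Correct trials (n=6): 340, 311, 322, 380, 383, 431
Mean correct RT = 2167/6 = 361.1667 ms
Proportion correct = 6/8
IES = 361.1667 / (6/8) = 481.556 ms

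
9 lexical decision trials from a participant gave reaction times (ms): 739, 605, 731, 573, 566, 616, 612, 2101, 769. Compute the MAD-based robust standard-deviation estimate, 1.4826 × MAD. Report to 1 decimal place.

74.1 ms

Sorted: 566, 573, 605, 612, 616, 731, 739, 769, 2101 → median = 616
|x − 616| sorted: 0, 4, 11, 43, 50, 115, 123, 153, 1485 → MAD = 50
Robust SD ≈ 1.4826 × 50 = 74.130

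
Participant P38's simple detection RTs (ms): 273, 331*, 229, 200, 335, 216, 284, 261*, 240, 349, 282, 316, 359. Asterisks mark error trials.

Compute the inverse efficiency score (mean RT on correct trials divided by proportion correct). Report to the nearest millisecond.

331 ms

Correct trials (n=11): 273, 229, 200, 335, 216, 284, 240, 349, 282, 316, 359
Mean correct RT = 3083/11 = 280.2727 ms
Proportion correct = 11/13
IES = 280.2727 / (11/13) = 331.231 ms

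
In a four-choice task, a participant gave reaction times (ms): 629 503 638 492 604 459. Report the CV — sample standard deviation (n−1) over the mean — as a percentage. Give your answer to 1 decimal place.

14.1%

n = 6, Σ = 3325, M = 554.1667
Σ(x−M)² = 30650.833; s = √(30650.833/5) = 78.2954
CV = 78.2954 / 554.1667 = 0.14128 = 14.128%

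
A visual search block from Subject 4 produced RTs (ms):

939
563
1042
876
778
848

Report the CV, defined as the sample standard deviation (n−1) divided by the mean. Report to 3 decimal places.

n = 6, Σ = 5046, M = 841.0000
Σ(x−M)² = 132532.000; s = √(132532.000/5) = 162.8079
CV = 162.8079 / 841.0000 = 0.19359

0.194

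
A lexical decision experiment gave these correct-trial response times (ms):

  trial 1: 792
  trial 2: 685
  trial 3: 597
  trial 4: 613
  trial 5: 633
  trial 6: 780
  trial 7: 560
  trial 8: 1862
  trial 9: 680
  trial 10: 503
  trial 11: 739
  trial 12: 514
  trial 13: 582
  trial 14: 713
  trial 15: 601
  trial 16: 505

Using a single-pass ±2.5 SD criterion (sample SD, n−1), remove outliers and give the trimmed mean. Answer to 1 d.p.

633.1 ms

n = 16, ΣRT = 11359, M = 709.938
Σ(x−M)² = 1543264.94; s = √(1543264.94/15) = 320.756
Cutoffs: 709.938 ± 2.5·320.756 → [-92.0, 1511.8]
Outside: 1862 → excluded.
Retained (n=15): Σ = 9497, mean = 9497/15 = 633.133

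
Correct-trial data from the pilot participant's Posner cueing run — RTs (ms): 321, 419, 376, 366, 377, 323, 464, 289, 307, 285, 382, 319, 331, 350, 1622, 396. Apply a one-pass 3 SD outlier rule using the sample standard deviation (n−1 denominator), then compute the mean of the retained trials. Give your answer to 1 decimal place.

353.7 ms

n = 16, ΣRT = 6927, M = 432.938
Σ(x−M)² = 1543170.94; s = √(1543170.94/15) = 320.746
Cutoffs: 432.938 ± 3·320.746 → [-529.3, 1395.2]
Outside: 1622 → excluded.
Retained (n=15): Σ = 5305, mean = 5305/15 = 353.667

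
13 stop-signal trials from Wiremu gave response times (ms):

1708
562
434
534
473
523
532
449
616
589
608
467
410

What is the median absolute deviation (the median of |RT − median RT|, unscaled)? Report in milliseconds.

65 ms

Sorted: 410, 434, 449, 467, 473, 523, 532, 534, 562, 589, 608, 616, 1708 → median = 532
|x − 532|: 1176, 30, 98, 2, 59, 9, 0, 83, 84, 57, 76, 65, 122
Sorted deviations: 0, 2, 9, 30, 57, 59, 65, 76, 83, 84, 98, 122, 1176 → MAD = 65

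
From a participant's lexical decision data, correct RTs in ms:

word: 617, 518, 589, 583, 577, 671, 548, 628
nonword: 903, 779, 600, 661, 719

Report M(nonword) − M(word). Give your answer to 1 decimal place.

M(word) = 4731/8 = 591.375
M(nonword) = 3662/5 = 732.400
Difference = 732.400 − 591.375 = 141.025 ms

141.0 ms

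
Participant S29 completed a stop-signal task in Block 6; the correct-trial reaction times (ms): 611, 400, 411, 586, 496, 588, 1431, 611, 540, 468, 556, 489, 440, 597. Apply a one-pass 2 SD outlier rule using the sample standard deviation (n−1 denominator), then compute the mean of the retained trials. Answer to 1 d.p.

522.5 ms

n = 14, ΣRT = 8224, M = 587.429
Σ(x−M)² = 836357.43; s = √(836357.43/13) = 253.644
Cutoffs: 587.429 ± 2·253.644 → [80.1, 1094.7]
Outside: 1431 → excluded.
Retained (n=13): Σ = 6793, mean = 6793/13 = 522.538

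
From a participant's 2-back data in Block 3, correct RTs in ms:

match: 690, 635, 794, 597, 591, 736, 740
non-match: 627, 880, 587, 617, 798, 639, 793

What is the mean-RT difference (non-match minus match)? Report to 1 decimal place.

M(match) = 4783/7 = 683.286
M(non-match) = 4941/7 = 705.857
Difference = 705.857 − 683.286 = 22.571 ms

22.6 ms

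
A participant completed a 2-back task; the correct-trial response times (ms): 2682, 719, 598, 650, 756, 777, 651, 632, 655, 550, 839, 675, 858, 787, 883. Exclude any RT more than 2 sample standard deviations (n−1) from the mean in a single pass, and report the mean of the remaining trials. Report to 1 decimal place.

n = 15, ΣRT = 12712, M = 847.467
Σ(x−M)² = 3741975.73; s = √(3741975.73/14) = 516.995
Cutoffs: 847.467 ± 2·516.995 → [-186.5, 1881.5]
Outside: 2682 → excluded.
Retained (n=14): Σ = 10030, mean = 10030/14 = 716.429

716.4 ms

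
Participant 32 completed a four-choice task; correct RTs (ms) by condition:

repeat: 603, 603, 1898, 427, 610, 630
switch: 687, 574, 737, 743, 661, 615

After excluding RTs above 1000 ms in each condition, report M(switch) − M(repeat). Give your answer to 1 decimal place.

repeat: exclude 1898
M(repeat) = 2873/5 = 574.600
M(switch) = 4017/6 = 669.500
Difference = 669.500 − 574.600 = 94.900 ms

94.9 ms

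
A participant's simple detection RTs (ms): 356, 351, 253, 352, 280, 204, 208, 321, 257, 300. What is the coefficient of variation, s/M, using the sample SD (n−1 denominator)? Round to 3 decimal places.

n = 10, Σ = 2882, M = 288.2000
Σ(x−M)² = 29627.600; s = √(29627.600/9) = 57.3756
CV = 57.3756 / 288.2000 = 0.19908

0.199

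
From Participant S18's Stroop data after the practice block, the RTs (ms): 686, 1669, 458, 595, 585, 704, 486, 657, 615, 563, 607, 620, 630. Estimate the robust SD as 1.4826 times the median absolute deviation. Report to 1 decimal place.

62.3 ms

Sorted: 458, 486, 563, 585, 595, 607, 615, 620, 630, 657, 686, 704, 1669 → median = 615
|x − 615| sorted: 0, 5, 8, 15, 20, 30, 42, 52, 71, 89, 129, 157, 1054 → MAD = 42
Robust SD ≈ 1.4826 × 42 = 62.269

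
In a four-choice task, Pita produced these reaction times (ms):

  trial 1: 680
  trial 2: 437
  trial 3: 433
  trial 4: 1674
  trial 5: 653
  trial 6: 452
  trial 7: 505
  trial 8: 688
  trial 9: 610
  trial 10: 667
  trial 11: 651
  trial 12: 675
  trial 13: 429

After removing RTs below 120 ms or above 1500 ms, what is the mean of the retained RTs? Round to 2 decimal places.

Excluded: 1674
Retained (n=12): Σ = 6880
Mean = 6880/12 = 573.3333

573.33 ms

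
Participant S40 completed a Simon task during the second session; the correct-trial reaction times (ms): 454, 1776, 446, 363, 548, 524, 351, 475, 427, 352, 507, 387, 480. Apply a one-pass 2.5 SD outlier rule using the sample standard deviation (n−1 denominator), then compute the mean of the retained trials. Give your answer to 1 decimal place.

442.8 ms

n = 13, ΣRT = 7090, M = 545.385
Σ(x−M)² = 1691357.08; s = √(1691357.08/12) = 375.428
Cutoffs: 545.385 ± 2.5·375.428 → [-393.2, 1484.0]
Outside: 1776 → excluded.
Retained (n=12): Σ = 5314, mean = 5314/12 = 442.833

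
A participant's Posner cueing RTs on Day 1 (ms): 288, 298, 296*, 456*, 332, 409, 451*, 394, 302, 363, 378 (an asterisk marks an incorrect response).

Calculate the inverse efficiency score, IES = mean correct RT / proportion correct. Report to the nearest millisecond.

475 ms

Correct trials (n=8): 288, 298, 332, 409, 394, 302, 363, 378
Mean correct RT = 2764/8 = 345.5000 ms
Proportion correct = 8/11
IES = 345.5000 / (8/11) = 475.062 ms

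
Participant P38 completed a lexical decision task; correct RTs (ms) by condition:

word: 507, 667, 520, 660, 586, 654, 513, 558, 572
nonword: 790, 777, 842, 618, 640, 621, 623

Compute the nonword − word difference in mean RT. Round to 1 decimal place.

119.7 ms

M(word) = 5237/9 = 581.889
M(nonword) = 4911/7 = 701.571
Difference = 701.571 − 581.889 = 119.683 ms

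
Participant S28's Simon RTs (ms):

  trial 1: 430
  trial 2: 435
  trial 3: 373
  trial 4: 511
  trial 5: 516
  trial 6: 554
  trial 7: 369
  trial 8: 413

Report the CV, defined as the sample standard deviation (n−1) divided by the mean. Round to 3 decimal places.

n = 8, Σ = 3601, M = 450.1250
Σ(x−M)² = 33376.875; s = √(33376.875/7) = 69.0516
CV = 69.0516 / 450.1250 = 0.15341

0.153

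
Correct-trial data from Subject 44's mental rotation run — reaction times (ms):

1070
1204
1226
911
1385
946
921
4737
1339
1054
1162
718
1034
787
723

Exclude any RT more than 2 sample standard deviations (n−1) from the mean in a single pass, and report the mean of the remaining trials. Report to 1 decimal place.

n = 15, ΣRT = 19217, M = 1281.133
Σ(x−M)² = 13389383.73; s = √(13389383.73/14) = 977.949
Cutoffs: 1281.133 ± 2·977.949 → [-674.8, 3237.0]
Outside: 4737 → excluded.
Retained (n=14): Σ = 14480, mean = 14480/14 = 1034.286

1034.3 ms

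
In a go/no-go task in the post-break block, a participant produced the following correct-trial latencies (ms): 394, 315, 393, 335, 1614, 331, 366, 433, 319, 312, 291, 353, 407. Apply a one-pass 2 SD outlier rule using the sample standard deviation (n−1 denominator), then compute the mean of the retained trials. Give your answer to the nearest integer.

354 ms

n = 13, ΣRT = 5863, M = 451.000
Σ(x−M)² = 1486968.00; s = √(1486968.00/12) = 352.014
Cutoffs: 451.000 ± 2·352.014 → [-253.0, 1155.0]
Outside: 1614 → excluded.
Retained (n=12): Σ = 4249, mean = 4249/12 = 354.083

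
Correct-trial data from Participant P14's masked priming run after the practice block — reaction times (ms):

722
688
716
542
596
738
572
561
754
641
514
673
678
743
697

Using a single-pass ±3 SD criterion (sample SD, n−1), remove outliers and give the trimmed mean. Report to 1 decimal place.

655.7 ms

n = 15, ΣRT = 9835, M = 655.667
Σ(x−M)² = 88395.33; s = √(88395.33/14) = 79.460
Cutoffs: 655.667 ± 3·79.460 → [417.3, 894.0]
No RTs fall outside the cutoffs; all 15 retained. Mean = 9835/15 = 655.667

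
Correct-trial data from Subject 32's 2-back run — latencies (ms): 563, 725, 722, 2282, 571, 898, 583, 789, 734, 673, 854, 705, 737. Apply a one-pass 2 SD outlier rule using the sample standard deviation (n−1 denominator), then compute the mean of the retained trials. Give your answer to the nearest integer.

713 ms

n = 13, ΣRT = 10836, M = 833.538
Σ(x−M)² = 2395229.23; s = √(2395229.23/12) = 446.769
Cutoffs: 833.538 ± 2·446.769 → [-60.0, 1727.1]
Outside: 2282 → excluded.
Retained (n=12): Σ = 8554, mean = 8554/12 = 712.833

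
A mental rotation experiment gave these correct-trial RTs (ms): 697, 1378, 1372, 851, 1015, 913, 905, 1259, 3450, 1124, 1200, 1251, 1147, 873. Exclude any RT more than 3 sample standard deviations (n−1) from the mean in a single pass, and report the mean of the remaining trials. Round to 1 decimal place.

1075.8 ms

n = 14, ΣRT = 17435, M = 1245.357
Σ(x−M)² = 5794991.21; s = √(5794991.21/13) = 667.659
Cutoffs: 1245.357 ± 3·667.659 → [-757.6, 3248.3]
Outside: 3450 → excluded.
Retained (n=13): Σ = 13985, mean = 13985/13 = 1075.769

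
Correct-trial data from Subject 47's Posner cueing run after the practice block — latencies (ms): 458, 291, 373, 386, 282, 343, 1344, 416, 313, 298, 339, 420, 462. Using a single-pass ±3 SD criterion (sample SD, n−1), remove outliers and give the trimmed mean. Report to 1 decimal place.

365.1 ms

n = 13, ΣRT = 5725, M = 440.385
Σ(x−M)² = 929471.08; s = √(929471.08/12) = 278.309
Cutoffs: 440.385 ± 3·278.309 → [-394.5, 1275.3]
Outside: 1344 → excluded.
Retained (n=12): Σ = 4381, mean = 4381/12 = 365.083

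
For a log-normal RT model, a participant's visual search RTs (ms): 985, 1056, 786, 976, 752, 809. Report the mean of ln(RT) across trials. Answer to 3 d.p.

ln(RT): 6.8926, 6.9622, 6.6670, 6.8835, 6.6227, 6.6958
Σ ln(RT) = 40.7238
Mean = 40.7238/6 = 6.78731

6.787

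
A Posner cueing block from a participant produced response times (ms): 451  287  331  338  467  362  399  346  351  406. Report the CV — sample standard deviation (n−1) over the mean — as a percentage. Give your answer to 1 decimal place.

n = 10, Σ = 3738, M = 373.8000
Σ(x−M)² = 28397.600; s = √(28397.600/9) = 56.1720
CV = 56.1720 / 373.8000 = 0.15027 = 15.027%

15.0%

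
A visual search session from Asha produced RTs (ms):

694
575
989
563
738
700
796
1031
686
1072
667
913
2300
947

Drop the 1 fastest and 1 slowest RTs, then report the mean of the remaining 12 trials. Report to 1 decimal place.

817.3 ms

Sorted: 563, 575, 667, 686, 694, 700, 738, 796, 913, 947, 989, 1031, 1072, 2300
Drop lowest 1 (563) and highest 1 (2300)
Remaining (n=12): Σ = 9808, mean = 9808/12 = 817.333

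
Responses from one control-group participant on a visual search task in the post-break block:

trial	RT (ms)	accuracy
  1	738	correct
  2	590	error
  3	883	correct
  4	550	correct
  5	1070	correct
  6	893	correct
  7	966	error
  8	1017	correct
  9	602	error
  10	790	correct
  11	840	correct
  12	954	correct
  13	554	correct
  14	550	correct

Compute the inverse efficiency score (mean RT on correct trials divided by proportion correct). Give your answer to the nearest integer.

1023 ms

Correct trials (n=11): 738, 883, 550, 1070, 893, 1017, 790, 840, 954, 554, 550
Mean correct RT = 8839/11 = 803.5455 ms
Proportion correct = 11/14
IES = 803.5455 / (11/14) = 1022.694 ms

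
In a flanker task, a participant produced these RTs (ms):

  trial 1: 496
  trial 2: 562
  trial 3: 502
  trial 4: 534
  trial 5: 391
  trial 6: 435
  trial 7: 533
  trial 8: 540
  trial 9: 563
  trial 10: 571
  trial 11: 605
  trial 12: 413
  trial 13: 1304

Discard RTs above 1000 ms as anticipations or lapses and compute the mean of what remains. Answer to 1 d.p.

512.1 ms

Excluded: 1304
Retained (n=12): Σ = 6145
Mean = 6145/12 = 512.0833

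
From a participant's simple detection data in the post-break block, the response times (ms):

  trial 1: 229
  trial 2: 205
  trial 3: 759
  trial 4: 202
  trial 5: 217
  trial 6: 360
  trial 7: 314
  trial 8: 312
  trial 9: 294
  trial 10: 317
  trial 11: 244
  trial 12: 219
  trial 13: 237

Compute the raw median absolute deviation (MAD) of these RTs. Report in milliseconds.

42 ms

Sorted: 202, 205, 217, 219, 229, 237, 244, 294, 312, 314, 317, 360, 759 → median = 244
|x − 244|: 15, 39, 515, 42, 27, 116, 70, 68, 50, 73, 0, 25, 7
Sorted deviations: 0, 7, 15, 25, 27, 39, 42, 50, 68, 70, 73, 116, 515 → MAD = 42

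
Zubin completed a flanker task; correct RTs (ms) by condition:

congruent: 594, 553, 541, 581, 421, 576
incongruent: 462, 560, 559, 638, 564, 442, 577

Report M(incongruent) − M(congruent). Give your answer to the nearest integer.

M(congruent) = 3266/6 = 544.333
M(incongruent) = 3802/7 = 543.143
Difference = 543.143 − 544.333 = -1.190 ms

-1 ms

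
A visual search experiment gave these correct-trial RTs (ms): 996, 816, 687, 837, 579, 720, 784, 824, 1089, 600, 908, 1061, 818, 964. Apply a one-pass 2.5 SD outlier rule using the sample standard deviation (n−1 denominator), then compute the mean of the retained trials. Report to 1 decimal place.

n = 14, ΣRT = 11683, M = 834.500
Σ(x−M)² = 322745.50; s = √(322745.50/13) = 157.565
Cutoffs: 834.500 ± 2.5·157.565 → [440.6, 1228.4]
No RTs fall outside the cutoffs; all 14 retained. Mean = 11683/14 = 834.500

834.5 ms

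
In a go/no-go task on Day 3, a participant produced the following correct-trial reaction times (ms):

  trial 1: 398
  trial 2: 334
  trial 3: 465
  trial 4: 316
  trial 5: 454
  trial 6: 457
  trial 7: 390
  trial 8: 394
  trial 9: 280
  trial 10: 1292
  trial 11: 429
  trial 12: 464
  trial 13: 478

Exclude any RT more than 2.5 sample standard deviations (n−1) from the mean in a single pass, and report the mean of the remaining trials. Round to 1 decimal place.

n = 13, ΣRT = 6151, M = 473.154
Σ(x−M)² = 773457.69; s = √(773457.69/12) = 253.880
Cutoffs: 473.154 ± 2.5·253.880 → [-161.5, 1107.9]
Outside: 1292 → excluded.
Retained (n=12): Σ = 4859, mean = 4859/12 = 404.917

404.9 ms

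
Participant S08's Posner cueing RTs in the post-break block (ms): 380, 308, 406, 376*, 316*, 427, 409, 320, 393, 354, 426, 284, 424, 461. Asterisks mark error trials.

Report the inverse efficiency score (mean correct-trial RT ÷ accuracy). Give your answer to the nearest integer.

446 ms

Correct trials (n=12): 380, 308, 406, 427, 409, 320, 393, 354, 426, 284, 424, 461
Mean correct RT = 4592/12 = 382.6667 ms
Proportion correct = 12/14
IES = 382.6667 / (12/14) = 446.444 ms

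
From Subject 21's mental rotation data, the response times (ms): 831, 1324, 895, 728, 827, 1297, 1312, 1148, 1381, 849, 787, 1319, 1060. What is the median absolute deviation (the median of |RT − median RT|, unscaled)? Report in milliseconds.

237 ms

Sorted: 728, 787, 827, 831, 849, 895, 1060, 1148, 1297, 1312, 1319, 1324, 1381 → median = 1060
|x − 1060|: 229, 264, 165, 332, 233, 237, 252, 88, 321, 211, 273, 259, 0
Sorted deviations: 0, 88, 165, 211, 229, 233, 237, 252, 259, 264, 273, 321, 332 → MAD = 237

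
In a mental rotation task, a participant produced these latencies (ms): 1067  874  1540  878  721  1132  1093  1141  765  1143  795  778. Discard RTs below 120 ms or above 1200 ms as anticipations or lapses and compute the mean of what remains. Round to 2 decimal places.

944.27 ms

Excluded: 1540
Retained (n=11): Σ = 10387
Mean = 10387/11 = 944.2727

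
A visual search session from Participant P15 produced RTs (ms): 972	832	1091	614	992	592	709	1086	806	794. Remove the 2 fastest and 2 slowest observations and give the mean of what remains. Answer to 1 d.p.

850.8 ms

Sorted: 592, 614, 709, 794, 806, 832, 972, 992, 1086, 1091
Drop lowest 2 (592, 614) and highest 2 (1086, 1091)
Remaining (n=6): Σ = 5105, mean = 5105/6 = 850.833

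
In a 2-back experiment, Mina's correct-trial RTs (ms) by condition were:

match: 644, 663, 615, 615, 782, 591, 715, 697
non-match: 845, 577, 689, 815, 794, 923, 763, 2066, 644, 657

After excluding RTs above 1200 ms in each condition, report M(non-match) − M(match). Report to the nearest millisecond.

non-match: exclude 2066
M(match) = 5322/8 = 665.250
M(non-match) = 6707/9 = 745.222
Difference = 745.222 − 665.250 = 79.972 ms

80 ms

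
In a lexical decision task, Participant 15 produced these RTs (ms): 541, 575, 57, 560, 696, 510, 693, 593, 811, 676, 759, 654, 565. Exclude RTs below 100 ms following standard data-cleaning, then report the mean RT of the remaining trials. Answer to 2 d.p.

636.08 ms

Excluded: 57
Retained (n=12): Σ = 7633
Mean = 7633/12 = 636.0833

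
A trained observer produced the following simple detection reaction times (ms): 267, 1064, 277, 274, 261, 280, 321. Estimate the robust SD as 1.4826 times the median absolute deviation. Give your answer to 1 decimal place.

Sorted: 261, 267, 274, 277, 280, 321, 1064 → median = 277
|x − 277| sorted: 0, 3, 3, 10, 16, 44, 787 → MAD = 10
Robust SD ≈ 1.4826 × 10 = 14.826

14.8 ms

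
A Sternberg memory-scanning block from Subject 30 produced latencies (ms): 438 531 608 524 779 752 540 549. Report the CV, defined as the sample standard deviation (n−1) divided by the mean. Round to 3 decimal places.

n = 8, Σ = 4721, M = 590.1250
Σ(x−M)² = 97410.875; s = √(97410.875/7) = 117.9654
CV = 117.9654 / 590.1250 = 0.19990

0.200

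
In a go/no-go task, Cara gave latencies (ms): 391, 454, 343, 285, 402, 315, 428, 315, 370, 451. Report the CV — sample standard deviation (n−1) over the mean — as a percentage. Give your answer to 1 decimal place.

15.9%

n = 10, Σ = 3754, M = 375.4000
Σ(x−M)² = 32158.400; s = √(32158.400/9) = 59.7759
CV = 59.7759 / 375.4000 = 0.15923 = 15.923%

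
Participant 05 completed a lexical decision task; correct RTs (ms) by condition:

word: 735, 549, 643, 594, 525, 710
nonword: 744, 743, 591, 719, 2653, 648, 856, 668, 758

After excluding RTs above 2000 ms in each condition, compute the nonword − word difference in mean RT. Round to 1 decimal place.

89.9 ms

nonword: exclude 2653
M(word) = 3756/6 = 626.000
M(nonword) = 5727/8 = 715.875
Difference = 715.875 − 626.000 = 89.875 ms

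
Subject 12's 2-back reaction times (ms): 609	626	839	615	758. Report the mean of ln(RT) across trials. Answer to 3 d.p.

6.527

ln(RT): 6.4118, 6.4394, 6.7322, 6.4216, 6.6307
Σ ln(RT) = 32.6357
Mean = 32.6357/5 = 6.52714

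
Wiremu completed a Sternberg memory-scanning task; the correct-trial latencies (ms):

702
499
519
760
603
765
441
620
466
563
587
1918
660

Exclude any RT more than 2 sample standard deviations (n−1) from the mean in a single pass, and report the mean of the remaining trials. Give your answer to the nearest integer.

n = 13, ΣRT = 9103, M = 700.231
Σ(x−M)² = 1735298.31; s = √(1735298.31/12) = 380.274
Cutoffs: 700.231 ± 2·380.274 → [-60.3, 1460.8]
Outside: 1918 → excluded.
Retained (n=12): Σ = 7185, mean = 7185/12 = 598.750

599 ms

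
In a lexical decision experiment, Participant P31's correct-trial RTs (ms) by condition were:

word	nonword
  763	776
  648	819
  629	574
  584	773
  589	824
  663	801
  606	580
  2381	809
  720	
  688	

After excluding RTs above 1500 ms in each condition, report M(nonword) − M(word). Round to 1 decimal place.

90.1 ms

word: exclude 2381
M(word) = 5890/9 = 654.444
M(nonword) = 5956/8 = 744.500
Difference = 744.500 − 654.444 = 90.056 ms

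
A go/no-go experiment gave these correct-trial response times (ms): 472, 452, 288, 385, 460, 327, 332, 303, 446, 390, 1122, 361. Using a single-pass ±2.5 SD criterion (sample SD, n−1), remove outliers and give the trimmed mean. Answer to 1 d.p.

n = 12, ΣRT = 5338, M = 444.833
Σ(x−M)² = 544519.67; s = √(544519.67/11) = 222.490
Cutoffs: 444.833 ± 2.5·222.490 → [-111.4, 1001.1]
Outside: 1122 → excluded.
Retained (n=11): Σ = 4216, mean = 4216/11 = 383.273

383.3 ms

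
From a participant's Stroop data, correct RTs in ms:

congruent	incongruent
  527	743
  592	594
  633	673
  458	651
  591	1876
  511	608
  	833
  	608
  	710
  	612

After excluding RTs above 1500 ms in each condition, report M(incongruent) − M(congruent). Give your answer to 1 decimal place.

incongruent: exclude 1876
M(congruent) = 3312/6 = 552.000
M(incongruent) = 6032/9 = 670.222
Difference = 670.222 − 552.000 = 118.222 ms

118.2 ms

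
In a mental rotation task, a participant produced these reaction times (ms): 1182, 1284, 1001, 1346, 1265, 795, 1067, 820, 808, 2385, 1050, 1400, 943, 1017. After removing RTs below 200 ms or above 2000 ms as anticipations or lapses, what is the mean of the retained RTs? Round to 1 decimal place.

1075.2 ms

Excluded: 2385
Retained (n=13): Σ = 13978
Mean = 13978/13 = 1075.2308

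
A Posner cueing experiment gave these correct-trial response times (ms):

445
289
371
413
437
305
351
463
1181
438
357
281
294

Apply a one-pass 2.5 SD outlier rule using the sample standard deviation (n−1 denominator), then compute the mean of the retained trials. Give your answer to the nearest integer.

n = 13, ΣRT = 5625, M = 432.692
Σ(x−M)² = 656876.77; s = √(656876.77/12) = 233.965
Cutoffs: 432.692 ± 2.5·233.965 → [-152.2, 1017.6]
Outside: 1181 → excluded.
Retained (n=12): Σ = 4444, mean = 4444/12 = 370.333

370 ms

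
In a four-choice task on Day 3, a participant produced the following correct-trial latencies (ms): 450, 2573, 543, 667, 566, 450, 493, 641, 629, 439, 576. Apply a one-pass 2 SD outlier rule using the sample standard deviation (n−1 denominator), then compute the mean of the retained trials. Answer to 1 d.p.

n = 11, ΣRT = 8027, M = 729.727
Σ(x−M)² = 3801970.18; s = √(3801970.18/10) = 616.601
Cutoffs: 729.727 ± 2·616.601 → [-503.5, 1962.9]
Outside: 2573 → excluded.
Retained (n=10): Σ = 5454, mean = 5454/10 = 545.400

545.4 ms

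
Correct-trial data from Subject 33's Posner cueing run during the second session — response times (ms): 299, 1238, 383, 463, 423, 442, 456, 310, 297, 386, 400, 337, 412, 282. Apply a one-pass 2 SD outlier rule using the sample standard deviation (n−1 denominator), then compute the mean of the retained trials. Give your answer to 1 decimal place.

376.2 ms

n = 14, ΣRT = 6128, M = 437.714
Σ(x−M)² = 739160.86; s = √(739160.86/13) = 238.450
Cutoffs: 437.714 ± 2·238.450 → [-39.2, 914.6]
Outside: 1238 → excluded.
Retained (n=13): Σ = 4890, mean = 4890/13 = 376.154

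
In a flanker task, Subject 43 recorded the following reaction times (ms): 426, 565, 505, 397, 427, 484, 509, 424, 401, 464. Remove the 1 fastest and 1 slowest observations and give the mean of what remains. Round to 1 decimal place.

455.0 ms

Sorted: 397, 401, 424, 426, 427, 464, 484, 505, 509, 565
Drop lowest 1 (397) and highest 1 (565)
Remaining (n=8): Σ = 3640, mean = 3640/8 = 455.000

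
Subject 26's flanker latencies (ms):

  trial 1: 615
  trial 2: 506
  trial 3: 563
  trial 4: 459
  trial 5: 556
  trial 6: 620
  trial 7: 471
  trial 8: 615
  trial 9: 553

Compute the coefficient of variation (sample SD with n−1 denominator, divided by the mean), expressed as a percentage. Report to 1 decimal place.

11.1%

n = 9, Σ = 4958, M = 550.8889
Σ(x−M)² = 30014.889; s = √(30014.889/8) = 61.2524
CV = 61.2524 / 550.8889 = 0.11119 = 11.119%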